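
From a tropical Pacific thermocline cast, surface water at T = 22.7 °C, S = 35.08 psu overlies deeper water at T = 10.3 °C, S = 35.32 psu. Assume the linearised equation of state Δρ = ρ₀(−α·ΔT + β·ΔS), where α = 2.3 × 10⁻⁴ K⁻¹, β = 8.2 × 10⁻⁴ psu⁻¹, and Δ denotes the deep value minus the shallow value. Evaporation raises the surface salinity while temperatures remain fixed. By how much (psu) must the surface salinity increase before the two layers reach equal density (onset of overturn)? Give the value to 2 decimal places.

Neutral buoyancy requires −α(T_deep − T_surf) + β(S_deep − S_surf′) = 0.
S_surf′ = S_deep − (α/β)·ΔT = 35.32 − (2.3 × 10⁻⁴/8.2 × 10⁻⁴)·(-12.4) = 38.7980 psu.
Increase required: 38.7980 − 35.08 = 3.7180 psu.

3.72 psu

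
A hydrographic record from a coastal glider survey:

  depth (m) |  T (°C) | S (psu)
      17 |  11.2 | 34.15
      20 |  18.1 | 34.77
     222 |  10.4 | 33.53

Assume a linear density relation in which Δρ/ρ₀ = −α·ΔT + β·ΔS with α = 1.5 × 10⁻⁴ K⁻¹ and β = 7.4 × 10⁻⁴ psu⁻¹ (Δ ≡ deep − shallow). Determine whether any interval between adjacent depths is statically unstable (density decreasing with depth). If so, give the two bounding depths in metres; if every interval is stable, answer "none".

Evaluate Δρ/ρ₀ = −αΔT + βΔS across each adjacent pair:
  17–20 m: −αΔT+βΔS = −(1.5 × 10⁻⁴)(+6.9)+(7.4 × 10⁻⁴)(+0.62) = -5.8 × 10⁻⁴ → UNSTABLE
  20–222 m: −αΔT+βΔS = −(1.5 × 10⁻⁴)(-7.7)+(7.4 × 10⁻⁴)(-1.24) = 2.4 × 10⁻⁴ → stable
The 17–20 m interval has Δρ < 0: lighter water underlies denser water.

17–20 m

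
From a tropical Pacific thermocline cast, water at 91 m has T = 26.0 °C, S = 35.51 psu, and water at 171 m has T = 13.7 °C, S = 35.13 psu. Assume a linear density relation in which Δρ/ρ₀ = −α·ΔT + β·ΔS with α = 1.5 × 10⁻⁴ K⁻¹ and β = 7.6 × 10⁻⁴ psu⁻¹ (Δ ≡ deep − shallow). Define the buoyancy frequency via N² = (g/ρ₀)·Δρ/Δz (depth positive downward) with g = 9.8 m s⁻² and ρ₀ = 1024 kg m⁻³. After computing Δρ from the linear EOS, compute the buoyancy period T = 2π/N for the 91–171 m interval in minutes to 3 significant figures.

7.58 min

ΔT = -12.3 K, ΔS = -0.38 psu (deep − shallow).
Δρ/ρ₀ = −αΔT + βΔS = 1.845 × 10⁻³ − 2.888 × 10⁻⁴ = 1.5562 × 10⁻³, so Δρ ≈ 1.594 kg m⁻³.
N² = (g/ρ₀)·Δρ/Δz = g·(Δρ/ρ₀)/Δz = 9.8 × 1.5562 × 10⁻³ / 80 = 1.9063 × 10⁻⁴ s⁻².
N = √(1.9063 × 10⁻⁴) = 0.013807 rad s⁻¹ → T = 2π/N = 455.07 s = 7.5845 min ≈ 7.58 min.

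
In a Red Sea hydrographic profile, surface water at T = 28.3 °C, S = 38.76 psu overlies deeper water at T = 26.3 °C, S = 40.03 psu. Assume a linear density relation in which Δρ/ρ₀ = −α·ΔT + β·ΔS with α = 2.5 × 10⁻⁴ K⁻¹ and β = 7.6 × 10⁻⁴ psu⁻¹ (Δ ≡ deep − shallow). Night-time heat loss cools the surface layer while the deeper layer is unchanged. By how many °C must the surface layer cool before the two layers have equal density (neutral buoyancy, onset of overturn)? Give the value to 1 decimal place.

Neutral buoyancy requires Δρ = 0, i.e. −α(T_deep − T_surf′) + β(S_deep − S_surf) = 0.
T_surf′ = T_deep − (β/α)·ΔS = 26.3 − (7.6 × 10⁻⁴/2.5 × 10⁻⁴)·(+1.27) = 22.439 °C.
Cooling required: 28.3 − (22.439) = 5.861 °C.

5.9 °C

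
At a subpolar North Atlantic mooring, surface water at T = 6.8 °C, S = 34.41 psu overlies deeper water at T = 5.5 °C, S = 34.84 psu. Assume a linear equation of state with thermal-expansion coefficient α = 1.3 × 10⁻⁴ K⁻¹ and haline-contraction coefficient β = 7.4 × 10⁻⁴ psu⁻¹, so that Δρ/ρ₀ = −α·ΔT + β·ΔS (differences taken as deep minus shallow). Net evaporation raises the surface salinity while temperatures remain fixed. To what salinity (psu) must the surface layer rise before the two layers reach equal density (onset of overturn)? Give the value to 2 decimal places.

35.07 psu

Neutral buoyancy requires −α(T_deep − T_surf) + β(S_deep − S_surf′) = 0.
S_surf′ = S_deep − (α/β)·ΔT = 34.84 − (1.3 × 10⁻⁴/7.4 × 10⁻⁴)·(-1.3) = 35.0684 psu.
Increase required: 35.0684 − 34.41 = 0.6584 psu.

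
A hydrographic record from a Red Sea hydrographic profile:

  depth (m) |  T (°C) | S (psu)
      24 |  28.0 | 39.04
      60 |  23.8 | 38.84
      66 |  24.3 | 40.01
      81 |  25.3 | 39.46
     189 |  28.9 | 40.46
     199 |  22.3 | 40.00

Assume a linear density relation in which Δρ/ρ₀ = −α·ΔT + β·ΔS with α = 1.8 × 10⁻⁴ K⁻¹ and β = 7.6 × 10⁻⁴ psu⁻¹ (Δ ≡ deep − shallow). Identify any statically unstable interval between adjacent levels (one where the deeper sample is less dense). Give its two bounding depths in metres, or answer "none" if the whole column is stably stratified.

Evaluate Δρ/ρ₀ = −αΔT + βΔS across each adjacent pair:
  24–60 m: −αΔT+βΔS = −(1.8 × 10⁻⁴)(-4.2)+(7.6 × 10⁻⁴)(-0.20) = 6.0 × 10⁻⁴ → stable
  60–66 m: −αΔT+βΔS = −(1.8 × 10⁻⁴)(+0.5)+(7.6 × 10⁻⁴)(+1.17) = 8.0 × 10⁻⁴ → stable
  66–81 m: −αΔT+βΔS = −(1.8 × 10⁻⁴)(+1.0)+(7.6 × 10⁻⁴)(-0.55) = -6.0 × 10⁻⁴ → UNSTABLE
  81–189 m: −αΔT+βΔS = −(1.8 × 10⁻⁴)(+3.6)+(7.6 × 10⁻⁴)(+1.00) = 1.1 × 10⁻⁴ → stable
  189–199 m: −αΔT+βΔS = −(1.8 × 10⁻⁴)(-6.6)+(7.6 × 10⁻⁴)(-0.46) = 8.4 × 10⁻⁴ → stable
The 66–81 m interval has Δρ < 0: lighter water underlies denser water.

66–81 m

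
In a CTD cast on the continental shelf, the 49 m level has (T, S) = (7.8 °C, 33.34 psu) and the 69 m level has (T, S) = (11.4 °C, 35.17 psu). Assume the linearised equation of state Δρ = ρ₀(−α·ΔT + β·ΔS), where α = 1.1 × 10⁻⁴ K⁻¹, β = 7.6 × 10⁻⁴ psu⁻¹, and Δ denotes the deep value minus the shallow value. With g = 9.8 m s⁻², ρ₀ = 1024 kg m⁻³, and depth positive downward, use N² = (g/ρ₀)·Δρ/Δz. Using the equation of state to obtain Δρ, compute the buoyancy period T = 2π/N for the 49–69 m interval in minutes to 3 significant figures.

ΔT = +3.6 K, ΔS = +1.83 psu (deep − shallow).
Δρ/ρ₀ = −αΔT + βΔS = -3.96 × 10⁻⁴ + 1.3908 × 10⁻³ = 9.948 × 10⁻⁴, so Δρ ≈ 1.019 kg m⁻³.
N² = (g/ρ₀)·Δρ/Δz = g·(Δρ/ρ₀)/Δz = 9.8 × 9.948 × 10⁻⁴ / 20 = 4.8745 × 10⁻⁴ s⁻².
N = √(4.8745 × 10⁻⁴) = 0.022078 rad s⁻¹ → T = 2π/N = 284.59 s = 4.7432 min ≈ 4.74 min.

4.74 min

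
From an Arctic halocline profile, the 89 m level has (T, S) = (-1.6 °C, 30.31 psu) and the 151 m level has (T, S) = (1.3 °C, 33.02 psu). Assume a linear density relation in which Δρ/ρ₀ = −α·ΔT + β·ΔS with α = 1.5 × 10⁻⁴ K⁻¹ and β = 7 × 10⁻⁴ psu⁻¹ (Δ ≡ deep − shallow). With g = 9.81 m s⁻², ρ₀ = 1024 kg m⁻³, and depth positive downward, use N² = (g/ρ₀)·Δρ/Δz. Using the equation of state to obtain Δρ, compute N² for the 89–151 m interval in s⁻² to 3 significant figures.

ΔT = +2.9 K, ΔS = +2.71 psu (deep − shallow).
Δρ/ρ₀ = −αΔT + βΔS = -4.35 × 10⁻⁴ + 1.897 × 10⁻³ = 1.462 × 10⁻³, so Δρ ≈ 1.497 kg m⁻³.
N² = (g/ρ₀)·Δρ/Δz = g·(Δρ/ρ₀)/Δz = 9.81 × 1.462 × 10⁻³ / 62 = 2.3133 × 10⁻⁴ s⁻² ≈ 2.31 × 10⁻⁴ s⁻².

2.31 × 10⁻⁴ s⁻²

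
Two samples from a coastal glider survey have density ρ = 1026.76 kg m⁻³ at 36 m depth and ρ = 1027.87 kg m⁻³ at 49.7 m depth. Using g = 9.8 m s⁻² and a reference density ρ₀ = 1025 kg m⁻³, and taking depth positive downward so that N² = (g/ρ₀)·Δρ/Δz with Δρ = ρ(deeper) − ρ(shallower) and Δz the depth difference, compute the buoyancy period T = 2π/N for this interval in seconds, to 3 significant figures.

Δρ = 1027.87 − 1026.76 = 1.11 kg m⁻³ over Δz = 49.7 − 36 = 13.7 m.
N² = (9.8/1025) × (1.11/13.7) = 7.7465 × 10⁻⁴ s⁻².
N = √(7.7465 × 10⁻⁴) = 0.027833 rad s⁻¹, so T = 2π/N = 225.75 s ≈ 226 s.

226 s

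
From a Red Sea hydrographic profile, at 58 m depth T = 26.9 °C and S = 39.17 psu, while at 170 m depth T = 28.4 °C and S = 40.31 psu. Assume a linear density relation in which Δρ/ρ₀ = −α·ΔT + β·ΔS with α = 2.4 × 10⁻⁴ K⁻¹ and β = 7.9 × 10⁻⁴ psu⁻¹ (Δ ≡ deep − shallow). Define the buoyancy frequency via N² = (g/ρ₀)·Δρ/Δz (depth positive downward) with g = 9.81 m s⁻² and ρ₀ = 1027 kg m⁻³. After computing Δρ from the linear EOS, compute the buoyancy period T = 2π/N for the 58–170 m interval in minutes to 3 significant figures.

15.2 min

ΔT = +1.5 K, ΔS = +1.14 psu (deep − shallow).
Δρ/ρ₀ = −αΔT + βΔS = -3.60 × 10⁻⁴ + 9.006 × 10⁻⁴ = 5.406 × 10⁻⁴, so Δρ ≈ 0.5552 kg m⁻³.
N² = (g/ρ₀)·Δρ/Δz = g·(Δρ/ρ₀)/Δz = 9.81 × 5.406 × 10⁻⁴ / 112 = 4.7351 × 10⁻⁵ s⁻².
N = √(4.7351 × 10⁻⁵) = 6.8812 × 10⁻³ rad s⁻¹ → T = 2π/N = 913.09 s = 15.218 min ≈ 15.2 min.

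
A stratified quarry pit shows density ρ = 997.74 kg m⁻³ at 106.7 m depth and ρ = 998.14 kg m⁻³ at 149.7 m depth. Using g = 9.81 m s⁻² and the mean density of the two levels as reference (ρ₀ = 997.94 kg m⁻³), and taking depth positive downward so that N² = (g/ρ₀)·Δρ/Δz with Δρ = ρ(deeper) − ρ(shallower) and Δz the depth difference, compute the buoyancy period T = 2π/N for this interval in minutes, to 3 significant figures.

Δρ = 998.14 − 997.74 = 0.40 kg m⁻³ over Δz = 149.7 − 106.7 = 43 m.
N² = (9.81/997.94) × (0.40/43) = 9.1444 × 10⁻⁵ s⁻².
N = √(9.1444 × 10⁻⁵) = 9.5626 × 10⁻³ rad s⁻¹, so T = 2π/N = 657.06 s = 10.951 min ≈ 11.0 min.

11.0 min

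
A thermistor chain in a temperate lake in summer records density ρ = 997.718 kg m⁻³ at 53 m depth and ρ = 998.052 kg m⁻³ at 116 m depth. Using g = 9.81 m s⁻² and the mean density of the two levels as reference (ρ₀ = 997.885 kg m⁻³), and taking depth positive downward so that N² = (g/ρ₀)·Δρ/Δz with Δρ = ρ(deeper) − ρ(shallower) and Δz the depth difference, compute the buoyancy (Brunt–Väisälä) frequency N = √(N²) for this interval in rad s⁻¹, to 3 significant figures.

Δρ = 998.052 − 997.718 = 0.334 kg m⁻³ over Δz = 116 − 53 = 63 m.
N² = (9.81/997.885) × (0.334/63) = 5.2119 × 10⁻⁵ s⁻².
N = √(5.2119 × 10⁻⁵) = 7.2193 × 10⁻³ rad s⁻¹ ≈ 7.22 × 10⁻³ rad s⁻¹.
A positive N² confirms static stability across the interval.

7.22 × 10⁻³ rad s⁻¹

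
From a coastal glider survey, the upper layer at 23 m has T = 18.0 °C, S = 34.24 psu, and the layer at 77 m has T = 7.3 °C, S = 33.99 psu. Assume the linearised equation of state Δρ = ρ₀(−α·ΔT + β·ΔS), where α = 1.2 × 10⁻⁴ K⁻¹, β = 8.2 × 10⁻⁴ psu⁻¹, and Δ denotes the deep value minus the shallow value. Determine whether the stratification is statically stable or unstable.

stable

ΔT = 7.3 − 18.0 = -10.7 K and ΔS = 33.99 − 34.24 = -0.25 psu (deep − shallow).
−αΔT = 1.284 × 10⁻³; βΔS = -2.05 × 10⁻⁴; sum Δρ/ρ₀ = 1.079 × 10⁻³.
Δρ/ρ₀ > 0, so Δρ > 0: deeper water is denser → statically stable.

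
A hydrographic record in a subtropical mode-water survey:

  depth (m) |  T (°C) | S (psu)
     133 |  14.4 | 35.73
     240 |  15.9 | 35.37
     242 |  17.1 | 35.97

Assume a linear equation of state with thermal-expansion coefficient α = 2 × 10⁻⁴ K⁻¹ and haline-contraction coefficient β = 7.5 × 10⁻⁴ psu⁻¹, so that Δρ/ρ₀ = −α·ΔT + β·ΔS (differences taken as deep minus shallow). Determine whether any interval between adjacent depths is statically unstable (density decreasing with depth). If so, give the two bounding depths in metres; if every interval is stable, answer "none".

133–240 m

Evaluate Δρ/ρ₀ = −αΔT + βΔS across each adjacent pair:
  133–240 m: −αΔT+βΔS = −(2 × 10⁻⁴)(+1.5)+(7.5 × 10⁻⁴)(-0.36) = -5.7 × 10⁻⁴ → UNSTABLE
  240–242 m: −αΔT+βΔS = −(2 × 10⁻⁴)(+1.2)+(7.5 × 10⁻⁴)(+0.60) = 2.1 × 10⁻⁴ → stable
The 133–240 m interval has Δρ < 0: lighter water underlies denser water.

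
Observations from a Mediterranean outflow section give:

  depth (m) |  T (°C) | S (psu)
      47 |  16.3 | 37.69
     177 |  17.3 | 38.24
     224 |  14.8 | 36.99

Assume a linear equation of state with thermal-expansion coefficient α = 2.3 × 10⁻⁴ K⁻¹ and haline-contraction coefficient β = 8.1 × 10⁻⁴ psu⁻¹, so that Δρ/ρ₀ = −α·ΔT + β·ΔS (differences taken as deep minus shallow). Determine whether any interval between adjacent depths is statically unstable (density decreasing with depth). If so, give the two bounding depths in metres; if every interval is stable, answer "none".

177–224 m

Evaluate Δρ/ρ₀ = −αΔT + βΔS across each adjacent pair:
  47–177 m: −αΔT+βΔS = −(2.3 × 10⁻⁴)(+1.0)+(8.1 × 10⁻⁴)(+0.55) = 2.2 × 10⁻⁴ → stable
  177–224 m: −αΔT+βΔS = −(2.3 × 10⁻⁴)(-2.5)+(8.1 × 10⁻⁴)(-1.25) = -4.4 × 10⁻⁴ → UNSTABLE
The 177–224 m interval has Δρ < 0: lighter water underlies denser water.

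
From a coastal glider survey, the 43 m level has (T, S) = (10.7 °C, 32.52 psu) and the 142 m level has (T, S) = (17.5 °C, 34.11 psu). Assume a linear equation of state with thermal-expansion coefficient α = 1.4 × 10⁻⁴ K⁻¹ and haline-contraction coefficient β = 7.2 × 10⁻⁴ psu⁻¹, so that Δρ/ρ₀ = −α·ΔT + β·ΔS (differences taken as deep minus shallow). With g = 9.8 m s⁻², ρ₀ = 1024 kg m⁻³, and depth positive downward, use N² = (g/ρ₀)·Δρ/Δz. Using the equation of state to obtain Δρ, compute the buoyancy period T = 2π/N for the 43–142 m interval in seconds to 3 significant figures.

1.44 × 10³ s

ΔT = +6.8 K, ΔS = +1.59 psu (deep − shallow).
Δρ/ρ₀ = −αΔT + βΔS = -9.52 × 10⁻⁴ + 1.1448 × 10⁻³ = 1.928 × 10⁻⁴, so Δρ ≈ 0.1974 kg m⁻³.
N² = (g/ρ₀)·Δρ/Δz = g·(Δρ/ρ₀)/Δz = 9.8 × 1.928 × 10⁻⁴ / 99 = 1.9085 × 10⁻⁵ s⁻².
N = √(1.9085 × 10⁻⁵) = 4.3686 × 10⁻³ rad s⁻¹ → T = 2π/N = 1.4383 × 10³ s ≈ 1.44 × 10³ s.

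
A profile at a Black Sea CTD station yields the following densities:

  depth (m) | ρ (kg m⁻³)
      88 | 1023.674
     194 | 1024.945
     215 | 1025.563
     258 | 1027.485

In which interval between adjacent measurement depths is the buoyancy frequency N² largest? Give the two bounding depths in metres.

Compute the density gradient over each adjacent pair:
  88–194 m: Δρ/Δz = 1.271/106 = 0.012 kg m⁻⁴
  194–215 m: Δρ/Δz = 0.618/21 = 0.029 kg m⁻⁴
  215–258 m: Δρ/Δz = 1.922/43 = 0.045 kg m⁻⁴
The largest gradient is in the 215–258 m interval — the pycnocline.

215–258 m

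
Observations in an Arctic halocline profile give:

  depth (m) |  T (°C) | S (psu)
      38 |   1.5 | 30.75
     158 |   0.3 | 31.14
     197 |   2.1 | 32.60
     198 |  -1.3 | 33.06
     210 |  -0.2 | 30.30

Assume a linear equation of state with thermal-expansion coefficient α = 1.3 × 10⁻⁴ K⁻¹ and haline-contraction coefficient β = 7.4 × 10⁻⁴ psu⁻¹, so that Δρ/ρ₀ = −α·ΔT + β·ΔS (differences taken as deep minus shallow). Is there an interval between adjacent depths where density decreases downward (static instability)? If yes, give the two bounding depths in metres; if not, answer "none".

198–210 m

Evaluate Δρ/ρ₀ = −αΔT + βΔS across each adjacent pair:
  38–158 m: −αΔT+βΔS = −(1.3 × 10⁻⁴)(-1.2)+(7.4 × 10⁻⁴)(+0.39) = 4.4 × 10⁻⁴ → stable
  158–197 m: −αΔT+βΔS = −(1.3 × 10⁻⁴)(+1.8)+(7.4 × 10⁻⁴)(+1.46) = 8.5 × 10⁻⁴ → stable
  197–198 m: −αΔT+βΔS = −(1.3 × 10⁻⁴)(-3.4)+(7.4 × 10⁻⁴)(+0.46) = 7.8 × 10⁻⁴ → stable
  198–210 m: −αΔT+βΔS = −(1.3 × 10⁻⁴)(+1.1)+(7.4 × 10⁻⁴)(-2.76) = -2.2 × 10⁻³ → UNSTABLE
The 198–210 m interval has Δρ < 0: lighter water underlies denser water.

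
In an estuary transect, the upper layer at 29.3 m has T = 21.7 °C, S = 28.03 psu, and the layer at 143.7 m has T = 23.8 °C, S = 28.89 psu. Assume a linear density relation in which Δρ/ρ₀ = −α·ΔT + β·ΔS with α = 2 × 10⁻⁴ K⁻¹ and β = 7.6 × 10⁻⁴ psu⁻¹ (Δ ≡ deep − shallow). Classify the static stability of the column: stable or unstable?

stable

ΔT = 23.8 − 21.7 = +2.1 K and ΔS = 28.89 − 28.03 = +0.86 psu (deep − shallow).
−αΔT = -4.20 × 10⁻⁴; βΔS = 6.536 × 10⁻⁴; sum Δρ/ρ₀ = 2.336 × 10⁻⁴.
Δρ/ρ₀ > 0, so Δρ > 0: deeper water is denser → statically stable.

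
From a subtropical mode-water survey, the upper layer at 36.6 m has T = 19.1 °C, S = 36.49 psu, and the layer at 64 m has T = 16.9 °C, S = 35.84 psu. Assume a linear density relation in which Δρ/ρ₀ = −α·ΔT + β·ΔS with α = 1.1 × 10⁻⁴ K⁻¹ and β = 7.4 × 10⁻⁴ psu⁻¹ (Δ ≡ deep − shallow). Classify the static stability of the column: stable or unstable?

ΔT = 16.9 − 19.1 = -2.2 K and ΔS = 35.84 − 36.49 = -0.65 psu (deep − shallow).
−αΔT = 2.42 × 10⁻⁴; βΔS = -4.81 × 10⁻⁴; sum Δρ/ρ₀ = -2.39 × 10⁻⁴.
Δρ/ρ₀ < 0, so Δρ < 0: deeper water is lighter → statically unstable; the column would overturn.

unstable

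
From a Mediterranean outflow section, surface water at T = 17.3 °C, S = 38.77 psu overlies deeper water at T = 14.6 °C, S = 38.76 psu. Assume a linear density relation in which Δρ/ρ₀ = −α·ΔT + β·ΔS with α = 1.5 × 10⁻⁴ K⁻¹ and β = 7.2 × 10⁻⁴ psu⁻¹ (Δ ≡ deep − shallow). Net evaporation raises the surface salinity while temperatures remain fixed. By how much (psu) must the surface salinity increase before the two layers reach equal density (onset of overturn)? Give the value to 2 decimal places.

0.55 psu

Neutral buoyancy requires −α(T_deep − T_surf) + β(S_deep − S_surf′) = 0.
S_surf′ = S_deep − (α/β)·ΔT = 38.76 − (1.5 × 10⁻⁴/7.2 × 10⁻⁴)·(-2.7) = 39.3225 psu.
Increase required: 39.3225 − 38.77 = 0.5525 psu.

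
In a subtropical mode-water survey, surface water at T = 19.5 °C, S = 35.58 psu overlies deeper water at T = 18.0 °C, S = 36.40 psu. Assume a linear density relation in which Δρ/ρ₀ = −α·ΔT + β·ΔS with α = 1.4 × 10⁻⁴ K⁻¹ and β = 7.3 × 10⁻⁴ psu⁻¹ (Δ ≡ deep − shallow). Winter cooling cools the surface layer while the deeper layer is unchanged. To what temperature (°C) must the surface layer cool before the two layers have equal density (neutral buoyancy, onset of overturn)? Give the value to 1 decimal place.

13.7 °C

Neutral buoyancy requires Δρ = 0, i.e. −α(T_deep − T_surf′) + β(S_deep − S_surf) = 0.
T_surf′ = T_deep − (β/α)·ΔS = 18.0 − (7.3 × 10⁻⁴/1.4 × 10⁻⁴)·(+0.82) = 13.724 °C.
Cooling required: 19.5 − (13.724) = 5.776 °C.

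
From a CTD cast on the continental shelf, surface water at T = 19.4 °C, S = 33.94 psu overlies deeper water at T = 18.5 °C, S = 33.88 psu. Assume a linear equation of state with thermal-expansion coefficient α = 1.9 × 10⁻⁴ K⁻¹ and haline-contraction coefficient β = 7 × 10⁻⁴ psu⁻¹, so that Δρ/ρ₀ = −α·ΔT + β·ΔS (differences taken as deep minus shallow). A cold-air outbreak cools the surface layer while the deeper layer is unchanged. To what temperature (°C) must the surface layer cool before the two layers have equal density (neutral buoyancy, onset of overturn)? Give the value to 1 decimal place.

Neutral buoyancy requires Δρ = 0, i.e. −α(T_deep − T_surf′) + β(S_deep − S_surf) = 0.
T_surf′ = T_deep − (β/α)·ΔS = 18.5 − (7 × 10⁻⁴/1.9 × 10⁻⁴)·(-0.06) = 18.721 °C.
Cooling required: 19.4 − (18.721) = 0.679 °C.

18.7 °C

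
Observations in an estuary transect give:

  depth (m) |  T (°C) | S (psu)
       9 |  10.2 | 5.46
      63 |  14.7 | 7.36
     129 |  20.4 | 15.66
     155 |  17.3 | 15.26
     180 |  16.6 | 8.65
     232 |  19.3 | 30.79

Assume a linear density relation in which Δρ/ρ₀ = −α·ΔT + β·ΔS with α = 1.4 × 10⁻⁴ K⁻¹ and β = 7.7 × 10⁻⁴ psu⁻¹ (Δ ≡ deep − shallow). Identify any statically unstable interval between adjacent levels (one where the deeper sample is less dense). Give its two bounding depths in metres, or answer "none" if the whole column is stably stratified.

Evaluate Δρ/ρ₀ = −αΔT + βΔS across each adjacent pair:
  9–63 m: −αΔT+βΔS = −(1.4 × 10⁻⁴)(+4.5)+(7.7 × 10⁻⁴)(+1.90) = 8.3 × 10⁻⁴ → stable
  63–129 m: −αΔT+βΔS = −(1.4 × 10⁻⁴)(+5.7)+(7.7 × 10⁻⁴)(+8.30) = 5.6 × 10⁻³ → stable
  129–155 m: −αΔT+βΔS = −(1.4 × 10⁻⁴)(-3.1)+(7.7 × 10⁻⁴)(-0.40) = 1.3 × 10⁻⁴ → stable
  155–180 m: −αΔT+βΔS = −(1.4 × 10⁻⁴)(-0.7)+(7.7 × 10⁻⁴)(-6.61) = -5.0 × 10⁻³ → UNSTABLE
  180–232 m: −αΔT+βΔS = −(1.4 × 10⁻⁴)(+2.7)+(7.7 × 10⁻⁴)(+22.14) = 0.017 → stable
The 155–180 m interval has Δρ < 0: lighter water underlies denser water.

155–180 m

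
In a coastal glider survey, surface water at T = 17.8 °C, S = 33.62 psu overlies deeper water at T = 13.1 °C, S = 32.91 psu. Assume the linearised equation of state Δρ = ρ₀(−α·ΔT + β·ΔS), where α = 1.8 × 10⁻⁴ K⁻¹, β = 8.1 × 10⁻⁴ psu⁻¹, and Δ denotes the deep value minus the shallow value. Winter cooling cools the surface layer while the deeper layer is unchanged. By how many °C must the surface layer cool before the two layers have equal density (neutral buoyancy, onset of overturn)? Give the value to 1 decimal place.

Neutral buoyancy requires Δρ = 0, i.e. −α(T_deep − T_surf′) + β(S_deep − S_surf) = 0.
T_surf′ = T_deep − (β/α)·ΔS = 13.1 − (8.1 × 10⁻⁴/1.8 × 10⁻⁴)·(-0.71) = 16.295 °C.
Cooling required: 17.8 − (16.295) = 1.505 °C.

1.5 °C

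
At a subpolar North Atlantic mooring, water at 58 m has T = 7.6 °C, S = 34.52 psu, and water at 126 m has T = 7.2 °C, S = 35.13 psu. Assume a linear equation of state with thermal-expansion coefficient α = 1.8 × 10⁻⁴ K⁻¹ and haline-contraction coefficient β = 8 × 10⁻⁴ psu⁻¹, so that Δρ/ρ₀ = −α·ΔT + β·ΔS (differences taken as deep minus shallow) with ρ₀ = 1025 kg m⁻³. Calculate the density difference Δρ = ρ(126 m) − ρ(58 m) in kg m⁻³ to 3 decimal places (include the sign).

+0.574 kg m⁻³

ΔT = -0.4 K, ΔS = +0.61 psu (deep − shallow).
Δρ/ρ₀ = −(1.8 × 10⁻⁴)(-0.4) + (8 × 10⁻⁴)(+0.61) = 5.60 × 10⁻⁴.
Δρ = 1025 × (5.60 × 10⁻⁴) = +0.574 kg m⁻³.
Positive Δρ: denser below, stable.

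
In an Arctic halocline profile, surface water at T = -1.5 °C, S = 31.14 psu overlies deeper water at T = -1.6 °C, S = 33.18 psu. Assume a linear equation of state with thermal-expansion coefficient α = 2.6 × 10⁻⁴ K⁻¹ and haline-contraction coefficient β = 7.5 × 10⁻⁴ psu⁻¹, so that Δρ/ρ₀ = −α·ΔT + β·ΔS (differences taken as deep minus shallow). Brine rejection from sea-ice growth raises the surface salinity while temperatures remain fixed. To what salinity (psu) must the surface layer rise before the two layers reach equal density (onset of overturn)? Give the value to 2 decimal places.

Neutral buoyancy requires −α(T_deep − T_surf) + β(S_deep − S_surf′) = 0.
S_surf′ = S_deep − (α/β)·ΔT = 33.18 − (2.6 × 10⁻⁴/7.5 × 10⁻⁴)·(-0.1) = 33.2147 psu.
Increase required: 33.2147 − 31.14 = 2.0747 psu.

33.21 psu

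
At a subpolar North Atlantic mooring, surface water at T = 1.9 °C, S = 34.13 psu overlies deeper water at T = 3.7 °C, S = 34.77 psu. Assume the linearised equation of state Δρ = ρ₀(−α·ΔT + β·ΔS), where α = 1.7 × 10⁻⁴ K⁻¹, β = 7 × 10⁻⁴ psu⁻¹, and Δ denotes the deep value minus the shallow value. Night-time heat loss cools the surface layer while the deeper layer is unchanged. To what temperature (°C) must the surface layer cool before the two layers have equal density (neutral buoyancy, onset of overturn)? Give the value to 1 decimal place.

Neutral buoyancy requires Δρ = 0, i.e. −α(T_deep − T_surf′) + β(S_deep − S_surf) = 0.
T_surf′ = T_deep − (β/α)·ΔS = 3.7 − (7 × 10⁻⁴/1.7 × 10⁻⁴)·(+0.64) = 1.065 °C.
Cooling required: 1.9 − (1.065) = 0.835 °C.

1.1 °C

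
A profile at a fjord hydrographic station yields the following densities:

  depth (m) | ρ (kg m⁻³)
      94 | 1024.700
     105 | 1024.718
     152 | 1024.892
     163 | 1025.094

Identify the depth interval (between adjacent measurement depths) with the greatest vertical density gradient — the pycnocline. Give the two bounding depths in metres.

152–163 m

Compute the density gradient over each adjacent pair:
  94–105 m: Δρ/Δz = 0.018/11 = 1.6 × 10⁻³ kg m⁻⁴
  105–152 m: Δρ/Δz = 0.174/47 = 3.7 × 10⁻³ kg m⁻⁴
  152–163 m: Δρ/Δz = 0.202/11 = 0.018 kg m⁻⁴
The largest gradient is in the 152–163 m interval — the pycnocline.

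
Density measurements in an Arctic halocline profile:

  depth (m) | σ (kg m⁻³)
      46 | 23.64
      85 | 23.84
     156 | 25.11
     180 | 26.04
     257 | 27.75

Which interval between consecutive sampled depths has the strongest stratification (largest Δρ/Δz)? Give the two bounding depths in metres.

Compute the density gradient over each adjacent pair:
  46–85 m: Δρ/Δz = 0.20/39 = 5.1 × 10⁻³ kg m⁻⁴
  85–156 m: Δρ/Δz = 1.27/71 = 0.018 kg m⁻⁴
  156–180 m: Δρ/Δz = 0.93/24 = 0.039 kg m⁻⁴
  180–257 m: Δρ/Δz = 1.71/77 = 0.022 kg m⁻⁴
The largest gradient is in the 156–180 m interval — the pycnocline.

156–180 m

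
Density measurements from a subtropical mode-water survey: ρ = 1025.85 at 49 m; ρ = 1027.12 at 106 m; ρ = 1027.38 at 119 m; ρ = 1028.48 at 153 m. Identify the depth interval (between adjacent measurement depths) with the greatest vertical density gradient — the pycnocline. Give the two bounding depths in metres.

119–153 m

Compute the density gradient over each adjacent pair:
  49–106 m: Δρ/Δz = 1.27/57 = 0.022 kg m⁻⁴
  106–119 m: Δρ/Δz = 0.26/13 = 0.020 kg m⁻⁴
  119–153 m: Δρ/Δz = 1.10/34 = 0.032 kg m⁻⁴
The largest gradient is in the 119–153 m interval — the pycnocline.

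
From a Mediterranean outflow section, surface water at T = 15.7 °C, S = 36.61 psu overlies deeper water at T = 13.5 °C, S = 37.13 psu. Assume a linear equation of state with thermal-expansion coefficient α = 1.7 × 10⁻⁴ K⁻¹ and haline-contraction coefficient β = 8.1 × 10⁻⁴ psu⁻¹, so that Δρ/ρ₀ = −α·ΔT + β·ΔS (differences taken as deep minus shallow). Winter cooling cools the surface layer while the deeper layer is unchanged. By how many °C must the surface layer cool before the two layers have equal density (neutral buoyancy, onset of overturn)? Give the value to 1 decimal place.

4.7 °C

Neutral buoyancy requires Δρ = 0, i.e. −α(T_deep − T_surf′) + β(S_deep − S_surf) = 0.
T_surf′ = T_deep − (β/α)·ΔS = 13.5 − (8.1 × 10⁻⁴/1.7 × 10⁻⁴)·(+0.52) = 11.022 °C.
Cooling required: 15.7 − (11.022) = 4.678 °C.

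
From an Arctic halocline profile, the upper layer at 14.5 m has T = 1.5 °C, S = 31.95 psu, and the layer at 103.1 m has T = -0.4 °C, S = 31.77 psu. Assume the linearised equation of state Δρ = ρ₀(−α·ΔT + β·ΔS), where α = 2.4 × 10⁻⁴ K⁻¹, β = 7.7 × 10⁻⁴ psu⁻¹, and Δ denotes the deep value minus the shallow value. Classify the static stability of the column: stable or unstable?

ΔT = -0.4 − 1.5 = -1.9 K and ΔS = 31.77 − 31.95 = -0.18 psu (deep − shallow).
−αΔT = 4.56 × 10⁻⁴; βΔS = -1.386 × 10⁻⁴; sum Δρ/ρ₀ = 3.174 × 10⁻⁴.
Δρ/ρ₀ > 0, so Δρ > 0: deeper water is denser → statically stable.

stable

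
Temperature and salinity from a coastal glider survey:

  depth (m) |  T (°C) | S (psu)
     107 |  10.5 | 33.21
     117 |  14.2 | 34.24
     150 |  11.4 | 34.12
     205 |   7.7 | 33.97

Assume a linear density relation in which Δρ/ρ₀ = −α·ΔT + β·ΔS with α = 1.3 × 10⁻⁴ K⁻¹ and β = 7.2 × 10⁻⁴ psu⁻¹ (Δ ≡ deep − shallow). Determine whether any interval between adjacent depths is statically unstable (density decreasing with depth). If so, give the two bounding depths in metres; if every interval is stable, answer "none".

Evaluate Δρ/ρ₀ = −αΔT + βΔS across each adjacent pair:
  107–117 m: −αΔT+βΔS = −(1.3 × 10⁻⁴)(+3.7)+(7.2 × 10⁻⁴)(+1.03) = 2.6 × 10⁻⁴ → stable
  117–150 m: −αΔT+βΔS = −(1.3 × 10⁻⁴)(-2.8)+(7.2 × 10⁻⁴)(-0.12) = 2.8 × 10⁻⁴ → stable
  150–205 m: −αΔT+βΔS = −(1.3 × 10⁻⁴)(-3.7)+(7.2 × 10⁻⁴)(-0.15) = 3.7 × 10⁻⁴ → stable
Every interval has Δρ > 0: the column is stably stratified throughout.

none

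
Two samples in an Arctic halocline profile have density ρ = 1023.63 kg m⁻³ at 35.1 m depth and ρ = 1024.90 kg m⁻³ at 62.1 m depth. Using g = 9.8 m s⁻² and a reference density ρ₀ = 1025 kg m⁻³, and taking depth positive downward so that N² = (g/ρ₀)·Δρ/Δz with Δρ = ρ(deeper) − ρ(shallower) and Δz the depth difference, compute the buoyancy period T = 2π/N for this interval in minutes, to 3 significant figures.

4.94 min

Δρ = 1024.90 − 1023.63 = 1.27 kg m⁻³ over Δz = 62.1 − 35.1 = 27 m.
N² = (9.8/1025) × (1.27/27) = 4.4972 × 10⁻⁴ s⁻².
N = √(4.4972 × 10⁻⁴) = 0.021207 rad s⁻¹, so T = 2π/N = 296.28 s = 4.9380 min ≈ 4.94 min.
Since Δρ > 0 the layer is stably stratified.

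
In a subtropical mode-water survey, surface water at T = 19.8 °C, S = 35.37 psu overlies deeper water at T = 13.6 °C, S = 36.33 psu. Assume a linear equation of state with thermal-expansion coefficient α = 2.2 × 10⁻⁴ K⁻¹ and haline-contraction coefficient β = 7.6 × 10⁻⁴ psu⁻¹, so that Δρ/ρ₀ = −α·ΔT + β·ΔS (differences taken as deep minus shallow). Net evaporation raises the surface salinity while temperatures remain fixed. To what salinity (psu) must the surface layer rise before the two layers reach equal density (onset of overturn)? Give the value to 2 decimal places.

Neutral buoyancy requires −α(T_deep − T_surf) + β(S_deep − S_surf′) = 0.
S_surf′ = S_deep − (α/β)·ΔT = 36.33 − (2.2 × 10⁻⁴/7.6 × 10⁻⁴)·(-6.2) = 38.1247 psu.
Increase required: 38.1247 − 35.37 = 2.7547 psu.

38.12 psu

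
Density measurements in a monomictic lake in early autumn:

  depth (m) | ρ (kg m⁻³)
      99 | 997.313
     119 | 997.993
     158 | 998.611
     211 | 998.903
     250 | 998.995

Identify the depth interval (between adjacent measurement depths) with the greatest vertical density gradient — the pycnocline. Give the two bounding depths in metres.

99–119 m

Compute the density gradient over each adjacent pair:
  99–119 m: Δρ/Δz = 0.680/20 = 0.034 kg m⁻⁴
  119–158 m: Δρ/Δz = 0.618/39 = 0.016 kg m⁻⁴
  158–211 m: Δρ/Δz = 0.292/53 = 5.5 × 10⁻³ kg m⁻⁴
  211–250 m: Δρ/Δz = 0.092/39 = 2.4 × 10⁻³ kg m⁻⁴
The largest gradient is in the 99–119 m interval — the pycnocline.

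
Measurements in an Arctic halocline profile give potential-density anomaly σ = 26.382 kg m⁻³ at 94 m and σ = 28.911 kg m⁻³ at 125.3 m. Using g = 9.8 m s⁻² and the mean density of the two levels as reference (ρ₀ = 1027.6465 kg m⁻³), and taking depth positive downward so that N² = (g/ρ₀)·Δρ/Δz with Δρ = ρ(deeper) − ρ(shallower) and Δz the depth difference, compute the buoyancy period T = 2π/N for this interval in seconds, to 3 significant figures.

226 s

Δρ = 1028.911 − 1026.382 = 2.529 kg m⁻³ over Δz = 125.3 − 94 = 31.3 m.
N² = (9.8/1027.6465) × (2.529/31.3) = 7.7053 × 10⁻⁴ s⁻².
N = √(7.7053 × 10⁻⁴) = 0.027758 rad s⁻¹, so T = 2π/N = 226.36 s ≈ 226 s.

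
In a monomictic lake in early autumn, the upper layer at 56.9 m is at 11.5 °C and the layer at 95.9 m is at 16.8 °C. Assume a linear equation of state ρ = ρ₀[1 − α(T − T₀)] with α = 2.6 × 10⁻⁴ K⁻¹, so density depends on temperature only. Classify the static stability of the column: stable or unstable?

ΔT = 16.8 − 11.5 = +5.3 K, so Δρ/ρ₀ = −αΔT = -1.378 × 10⁻³.
Δρ/ρ₀ < 0, so Δρ < 0: deeper water is lighter → statically unstable; the column would overturn.

unstable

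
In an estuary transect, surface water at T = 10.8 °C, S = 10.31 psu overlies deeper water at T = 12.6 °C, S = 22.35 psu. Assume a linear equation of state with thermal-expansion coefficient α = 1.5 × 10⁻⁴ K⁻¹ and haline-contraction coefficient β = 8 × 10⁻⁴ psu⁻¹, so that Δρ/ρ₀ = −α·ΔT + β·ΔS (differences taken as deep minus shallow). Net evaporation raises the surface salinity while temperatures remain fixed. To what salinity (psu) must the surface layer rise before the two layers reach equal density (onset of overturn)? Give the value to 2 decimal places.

Neutral buoyancy requires −α(T_deep − T_surf) + β(S_deep − S_surf′) = 0.
S_surf′ = S_deep − (α/β)·ΔT = 22.35 − (1.5 × 10⁻⁴/8 × 10⁻⁴)·(+1.8) = 22.0125 psu.
Increase required: 22.0125 − 10.31 = 11.7025 psu.

22.01 psu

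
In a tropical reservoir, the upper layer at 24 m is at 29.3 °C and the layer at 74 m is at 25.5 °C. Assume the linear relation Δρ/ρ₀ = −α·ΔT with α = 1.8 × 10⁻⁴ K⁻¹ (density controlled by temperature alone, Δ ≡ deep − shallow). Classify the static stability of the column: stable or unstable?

ΔT = 25.5 − 29.3 = -3.8 K, so Δρ/ρ₀ = −αΔT = 6.84 × 10⁻⁴.
Δρ/ρ₀ > 0, so Δρ > 0: deeper water is denser → statically stable.

stable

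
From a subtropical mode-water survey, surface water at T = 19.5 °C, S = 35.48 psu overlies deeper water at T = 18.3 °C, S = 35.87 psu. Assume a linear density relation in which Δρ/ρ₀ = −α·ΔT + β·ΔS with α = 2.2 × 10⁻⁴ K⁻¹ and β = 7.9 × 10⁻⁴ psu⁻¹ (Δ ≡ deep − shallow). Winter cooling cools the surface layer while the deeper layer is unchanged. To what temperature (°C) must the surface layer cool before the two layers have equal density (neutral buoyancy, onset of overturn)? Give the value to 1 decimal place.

Neutral buoyancy requires Δρ = 0, i.e. −α(T_deep − T_surf′) + β(S_deep − S_surf) = 0.
T_surf′ = T_deep − (β/α)·ΔS = 18.3 − (7.9 × 10⁻⁴/2.2 × 10⁻⁴)·(+0.39) = 16.900 °C.
Cooling required: 19.5 − (16.900) = 2.600 °C.

16.9 °C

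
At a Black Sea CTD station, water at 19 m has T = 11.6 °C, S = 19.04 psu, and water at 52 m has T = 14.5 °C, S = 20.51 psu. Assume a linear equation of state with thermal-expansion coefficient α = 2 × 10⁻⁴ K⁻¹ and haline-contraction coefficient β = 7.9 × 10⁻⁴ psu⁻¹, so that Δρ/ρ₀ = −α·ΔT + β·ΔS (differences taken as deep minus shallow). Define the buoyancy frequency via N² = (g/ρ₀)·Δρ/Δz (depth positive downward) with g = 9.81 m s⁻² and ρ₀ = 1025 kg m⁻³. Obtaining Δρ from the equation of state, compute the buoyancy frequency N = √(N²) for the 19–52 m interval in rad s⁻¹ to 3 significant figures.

ΔT = +2.9 K, ΔS = +1.47 psu (deep − shallow).
Δρ/ρ₀ = −αΔT + βΔS = -5.80 × 10⁻⁴ + 1.1613 × 10⁻³ = 5.813 × 10⁻⁴, so Δρ ≈ 0.5958 kg m⁻³.
N² = (g/ρ₀)·Δρ/Δz = g·(Δρ/ρ₀)/Δz = 9.81 × 5.813 × 10⁻⁴ / 33 = 1.7280 × 10⁻⁴ s⁻².
N = √(1.7280 × 10⁻⁴) = 0.013145 rad s⁻¹ ≈ 0.0131 rad s⁻¹.

0.0131 rad s⁻¹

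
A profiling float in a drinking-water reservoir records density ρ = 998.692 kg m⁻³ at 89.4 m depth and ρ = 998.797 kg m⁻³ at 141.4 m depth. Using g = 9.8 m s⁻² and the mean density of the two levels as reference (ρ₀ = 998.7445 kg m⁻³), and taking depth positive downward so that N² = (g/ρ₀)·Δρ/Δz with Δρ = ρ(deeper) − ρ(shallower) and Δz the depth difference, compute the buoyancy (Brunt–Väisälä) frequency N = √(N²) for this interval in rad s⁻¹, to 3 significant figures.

Δρ = 998.797 − 998.692 = 0.105 kg m⁻³ over Δz = 141.4 − 89.4 = 52 m.
N² = (9.8/998.7445) × (0.105/52) = 1.9813 × 10⁻⁵ s⁻².
N = √(1.9813 × 10⁻⁵) = 4.4512 × 10⁻³ rad s⁻¹ ≈ 4.45 × 10⁻³ rad s⁻¹.

4.45 × 10⁻³ rad s⁻¹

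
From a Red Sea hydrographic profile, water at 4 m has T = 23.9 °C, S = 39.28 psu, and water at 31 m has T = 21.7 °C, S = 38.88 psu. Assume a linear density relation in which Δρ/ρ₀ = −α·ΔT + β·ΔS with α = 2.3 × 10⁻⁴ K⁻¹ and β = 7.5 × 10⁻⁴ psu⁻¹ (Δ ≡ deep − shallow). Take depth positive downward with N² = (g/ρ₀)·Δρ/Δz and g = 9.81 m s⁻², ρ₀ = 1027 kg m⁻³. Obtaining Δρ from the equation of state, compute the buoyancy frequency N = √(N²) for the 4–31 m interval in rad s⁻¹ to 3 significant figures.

8.65 × 10⁻³ rad s⁻¹

ΔT = -2.2 K, ΔS = -0.40 psu (deep − shallow).
Δρ/ρ₀ = −αΔT + βΔS = 5.06 × 10⁻⁴ − 3.00 × 10⁻⁴ = 2.06 × 10⁻⁴, so Δρ ≈ 0.2116 kg m⁻³.
N² = (g/ρ₀)·Δρ/Δz = g·(Δρ/ρ₀)/Δz = 9.81 × 2.06 × 10⁻⁴ / 27 = 7.4847 × 10⁻⁵ s⁻².
N = √(7.4847 × 10⁻⁵) = 8.6514 × 10⁻³ rad s⁻¹ ≈ 8.65 × 10⁻³ rad s⁻¹.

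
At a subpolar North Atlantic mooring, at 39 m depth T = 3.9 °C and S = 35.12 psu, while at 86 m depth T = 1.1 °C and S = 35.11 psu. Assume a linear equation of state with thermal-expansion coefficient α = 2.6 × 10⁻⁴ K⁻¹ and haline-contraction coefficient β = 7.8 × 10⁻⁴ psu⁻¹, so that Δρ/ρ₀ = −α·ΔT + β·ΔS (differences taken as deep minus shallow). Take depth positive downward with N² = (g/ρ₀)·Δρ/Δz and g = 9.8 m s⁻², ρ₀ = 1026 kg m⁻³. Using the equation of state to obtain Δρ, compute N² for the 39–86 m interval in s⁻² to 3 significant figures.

ΔT = -2.8 K, ΔS = -0.01 psu (deep − shallow).
Δρ/ρ₀ = −αΔT + βΔS = 7.28 × 10⁻⁴ − 7.80 × 10⁻⁶ = 7.202 × 10⁻⁴, so Δρ ≈ 0.7389 kg m⁻³.
N² = (g/ρ₀)·Δρ/Δz = g·(Δρ/ρ₀)/Δz = 9.8 × 7.202 × 10⁻⁴ / 47 = 1.5017 × 10⁻⁴ s⁻² ≈ 1.50 × 10⁻⁴ s⁻².

1.50 × 10⁻⁴ s⁻²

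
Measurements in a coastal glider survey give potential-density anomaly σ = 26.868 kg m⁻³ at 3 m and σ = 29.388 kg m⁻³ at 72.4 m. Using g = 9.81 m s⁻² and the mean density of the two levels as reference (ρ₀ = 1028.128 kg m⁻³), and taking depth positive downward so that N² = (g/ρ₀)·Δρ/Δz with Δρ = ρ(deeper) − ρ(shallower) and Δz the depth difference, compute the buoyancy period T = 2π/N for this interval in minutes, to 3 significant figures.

5.63 min

Δρ = 1029.388 − 1026.868 = 2.520 kg m⁻³ over Δz = 72.4 − 3 = 69.4 m.
N² = (9.81/1028.128) × (2.520/69.4) = 3.4647 × 10⁻⁴ s⁻².
N = √(3.4647 × 10⁻⁴) = 0.018614 rad s⁻¹, so T = 2π/N = 337.55 s = 5.6258 min ≈ 5.63 min.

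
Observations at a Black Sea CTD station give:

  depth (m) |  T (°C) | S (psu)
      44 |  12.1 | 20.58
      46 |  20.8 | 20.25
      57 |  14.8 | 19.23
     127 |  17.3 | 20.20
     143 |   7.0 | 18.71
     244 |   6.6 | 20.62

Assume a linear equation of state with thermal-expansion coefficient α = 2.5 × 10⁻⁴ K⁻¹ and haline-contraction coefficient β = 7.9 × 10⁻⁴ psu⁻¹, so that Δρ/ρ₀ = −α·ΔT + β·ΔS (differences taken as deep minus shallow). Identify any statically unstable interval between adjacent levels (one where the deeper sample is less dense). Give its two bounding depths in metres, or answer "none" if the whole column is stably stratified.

Evaluate Δρ/ρ₀ = −αΔT + βΔS across each adjacent pair:
  44–46 m: −αΔT+βΔS = −(2.5 × 10⁻⁴)(+8.7)+(7.9 × 10⁻⁴)(-0.33) = -2.4 × 10⁻³ → UNSTABLE
  46–57 m: −αΔT+βΔS = −(2.5 × 10⁻⁴)(-6.0)+(7.9 × 10⁻⁴)(-1.02) = 6.9 × 10⁻⁴ → stable
  57–127 m: −αΔT+βΔS = −(2.5 × 10⁻⁴)(+2.5)+(7.9 × 10⁻⁴)(+0.97) = 1.4 × 10⁻⁴ → stable
  127–143 m: −αΔT+βΔS = −(2.5 × 10⁻⁴)(-10.3)+(7.9 × 10⁻⁴)(-1.49) = 1.4 × 10⁻³ → stable
  143–244 m: −αΔT+βΔS = −(2.5 × 10⁻⁴)(-0.4)+(7.9 × 10⁻⁴)(+1.91) = 1.6 × 10⁻³ → stable
The 44–46 m interval has Δρ < 0: lighter water underlies denser water.

44–46 m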